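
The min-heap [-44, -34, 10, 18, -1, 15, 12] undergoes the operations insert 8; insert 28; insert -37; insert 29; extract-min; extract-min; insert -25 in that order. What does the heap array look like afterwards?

insert 8:
  append 8 at index 7 → [-44, -34, 10, 18, -1, 15, 12, 8]
  8 < parent 18 at index 3, swap → [-44, -34, 10, 8, -1, 15, 12, 18]
insert 28:
  append 28 at index 8 → [-44, -34, 10, 8, -1, 15, 12, 18, 28] (no swap needed)
insert -37:
  append -37 at index 9 → [-44, -34, 10, 8, -1, 15, 12, 18, 28, -37]
  -37 < parent -1 at index 4, swap → [-44, -34, 10, 8, -37, 15, 12, 18, 28, -1]
  -37 < parent -34 at index 1, swap → [-44, -37, 10, 8, -34, 15, 12, 18, 28, -1]
insert 29:
  append 29 at index 10 → [-44, -37, 10, 8, -34, 15, 12, 18, 28, -1, 29] (no swap needed)
extract-min → returns -44:
  remove root -44; move last element 29 to root → [29, -37, 10, 8, -34, 15, 12, 18, 28, -1]
  29 vs smaller child -37 at index 1, swap → [-37, 29, 10, 8, -34, 15, 12, 18, 28, -1]
  29 vs smaller child -34 at index 4, swap → [-37, -34, 10, 8, 29, 15, 12, 18, 28, -1]
  29 vs only child -1 at index 9, swap → [-37, -34, 10, 8, -1, 15, 12, 18, 28, 29]
extract-min → returns -37:
  remove root -37; move last element 29 to root → [29, -34, 10, 8, -1, 15, 12, 18, 28]
  29 vs smaller child -34 at index 1, swap → [-34, 29, 10, 8, -1, 15, 12, 18, 28]
  29 vs smaller child -1 at index 4, swap → [-34, -1, 10, 8, 29, 15, 12, 18, 28]
insert -25:
  append -25 at index 9 → [-34, -1, 10, 8, 29, 15, 12, 18, 28, -25]
  -25 < parent 29 at index 4, swap → [-34, -1, 10, 8, -25, 15, 12, 18, 28, 29]
  -25 < parent -1 at index 1, swap → [-34, -25, 10, 8, -1, 15, 12, 18, 28, 29]

[-34, -25, 10, 8, -1, 15, 12, 18, 28, 29]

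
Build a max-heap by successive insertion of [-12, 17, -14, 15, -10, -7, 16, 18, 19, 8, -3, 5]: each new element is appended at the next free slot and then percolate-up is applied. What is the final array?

[19, 18, 16, 17, 8, 5, -7, -12, 15, -10, -3, -14]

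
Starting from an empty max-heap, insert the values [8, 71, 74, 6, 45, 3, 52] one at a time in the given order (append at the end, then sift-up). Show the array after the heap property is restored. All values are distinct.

[74, 45, 71, 6, 8, 3, 52]

Insert 8:
  append 8 at index 0 → [8] (no swap needed)
Insert 71:
  append 71 at index 1 → [8, 71]
  71 > parent 8 at index 0, swap → [71, 8]
Insert 74:
  append 74 at index 2 → [71, 8, 74]
  74 > parent 71 at index 0, swap → [74, 8, 71]
Insert 6:
  append 6 at index 3 → [74, 8, 71, 6] (no swap needed)
Insert 45:
  append 45 at index 4 → [74, 8, 71, 6, 45]
  45 > parent 8 at index 1, swap → [74, 45, 71, 6, 8]
Insert 3:
  append 3 at index 5 → [74, 45, 71, 6, 8, 3] (no swap needed)
Insert 52:
  append 52 at index 6 → [74, 45, 71, 6, 8, 3, 52] (no swap needed)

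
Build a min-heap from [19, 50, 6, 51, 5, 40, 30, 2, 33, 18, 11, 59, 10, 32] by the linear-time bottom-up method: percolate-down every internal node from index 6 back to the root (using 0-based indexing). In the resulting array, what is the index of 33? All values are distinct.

3

sift down from index 6: already satisfies heap property
sift down from index 5:
  40 vs smaller child 10 at index 12, swap → [19, 50, 6, 51, 5, 10, 30, 2, 33, 18, 11, 59, 40, 32]
sift down from index 4: already satisfies heap property
sift down from index 3:
  51 vs smaller child 2 at index 7, swap → [19, 50, 6, 2, 5, 10, 30, 51, 33, 18, 11, 59, 40, 32]
sift down from index 2: already satisfies heap property
sift down from index 1:
  50 vs smaller child 2 at index 3, swap → [19, 2, 6, 50, 5, 10, 30, 51, 33, 18, 11, 59, 40, 32]
  50 vs smaller child 33 at index 8, swap → [19, 2, 6, 33, 5, 10, 30, 51, 50, 18, 11, 59, 40, 32]
sift down from index 0:
  19 vs smaller child 2 at index 1, swap → [2, 19, 6, 33, 5, 10, 30, 51, 50, 18, 11, 59, 40, 32]
  19 vs smaller child 5 at index 4, swap → [2, 5, 6, 33, 19, 10, 30, 51, 50, 18, 11, 59, 40, 32]
  19 vs smaller child 11 at index 10, swap → [2, 5, 6, 33, 11, 10, 30, 51, 50, 18, 19, 59, 40, 32]
resulting array: [2, 5, 6, 33, 11, 10, 30, 51, 50, 18, 19, 59, 40, 32]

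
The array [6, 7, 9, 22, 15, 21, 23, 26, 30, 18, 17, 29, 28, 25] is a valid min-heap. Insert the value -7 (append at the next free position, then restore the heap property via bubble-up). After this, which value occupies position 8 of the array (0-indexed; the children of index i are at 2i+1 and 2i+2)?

30

append -7 at index 14 → [6, 7, 9, 22, 15, 21, 23, 26, 30, 18, 17, 29, 28, 25, -7]
-7 < parent 23 at index 6, swap → [6, 7, 9, 22, 15, 21, -7, 26, 30, 18, 17, 29, 28, 25, 23]
-7 < parent 9 at index 2, swap → [6, 7, -7, 22, 15, 21, 9, 26, 30, 18, 17, 29, 28, 25, 23]
-7 < parent 6 at index 0, swap → [-7, 7, 6, 22, 15, 21, 9, 26, 30, 18, 17, 29, 28, 25, 23]
resulting array: [-7, 7, 6, 22, 15, 21, 9, 26, 30, 18, 17, 29, 28, 25, 23]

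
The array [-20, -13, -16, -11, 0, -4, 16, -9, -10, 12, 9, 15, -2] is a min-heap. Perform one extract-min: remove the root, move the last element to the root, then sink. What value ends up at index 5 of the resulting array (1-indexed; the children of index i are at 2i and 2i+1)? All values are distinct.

remove root -20; move last element -2 to root → [-2, -13, -16, -11, 0, -4, 16, -9, -10, 12, 9, 15]
-2 vs smaller child -16 at index 3, swap → [-16, -13, -2, -11, 0, -4, 16, -9, -10, 12, 9, 15]
-2 vs smaller child -4 at index 6, swap → [-16, -13, -4, -11, 0, -2, 16, -9, -10, 12, 9, 15]
resulting array: [-16, -13, -4, -11, 0, -2, 16, -9, -10, 12, 9, 15]

0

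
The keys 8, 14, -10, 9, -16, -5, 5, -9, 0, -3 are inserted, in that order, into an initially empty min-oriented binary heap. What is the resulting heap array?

Insert 8:
  append 8 at index 0 → [8] (no swap needed)
Insert 14:
  append 14 at index 1 → [8, 14] (no swap needed)
Insert -10:
  append -10 at index 2 → [8, 14, -10]
  -10 < parent 8 at index 0, swap → [-10, 14, 8]
Insert 9:
  append 9 at index 3 → [-10, 14, 8, 9]
  9 < parent 14 at index 1, swap → [-10, 9, 8, 14]
Insert -16:
  append -16 at index 4 → [-10, 9, 8, 14, -16]
  -16 < parent 9 at index 1, swap → [-10, -16, 8, 14, 9]
  -16 < parent -10 at index 0, swap → [-16, -10, 8, 14, 9]
Insert -5:
  append -5 at index 5 → [-16, -10, 8, 14, 9, -5]
  -5 < parent 8 at index 2, swap → [-16, -10, -5, 14, 9, 8]
Insert 5:
  append 5 at index 6 → [-16, -10, -5, 14, 9, 8, 5] (no swap needed)
Insert -9:
  append -9 at index 7 → [-16, -10, -5, 14, 9, 8, 5, -9]
  -9 < parent 14 at index 3, swap → [-16, -10, -5, -9, 9, 8, 5, 14]
Insert 0:
  append 0 at index 8 → [-16, -10, -5, -9, 9, 8, 5, 14, 0] (no swap needed)
Insert -3:
  append -3 at index 9 → [-16, -10, -5, -9, 9, 8, 5, 14, 0, -3]
  -3 < parent 9 at index 4, swap → [-16, -10, -5, -9, -3, 8, 5, 14, 0, 9]

[-16, -10, -5, -9, -3, 8, 5, 14, 0, 9]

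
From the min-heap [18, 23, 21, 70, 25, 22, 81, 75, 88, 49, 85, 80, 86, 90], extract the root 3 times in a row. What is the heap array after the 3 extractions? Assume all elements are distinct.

[23, 25, 80, 70, 49, 86, 81, 75, 88, 90, 85]

extract-min #1 returns 18:
  remove root 18; move last element 90 to root → [90, 23, 21, 70, 25, 22, 81, 75, 88, 49, 85, 80, 86]
  90 vs smaller child 21 at index 2, swap → [21, 23, 90, 70, 25, 22, 81, 75, 88, 49, 85, 80, 86]
  90 vs smaller child 22 at index 5, swap → [21, 23, 22, 70, 25, 90, 81, 75, 88, 49, 85, 80, 86]
  90 vs smaller child 80 at index 11, swap → [21, 23, 22, 70, 25, 80, 81, 75, 88, 49, 85, 90, 86]
extract-min #2 returns 21:
  remove root 21; move last element 86 to root → [86, 23, 22, 70, 25, 80, 81, 75, 88, 49, 85, 90]
  86 vs smaller child 22 at index 2, swap → [22, 23, 86, 70, 25, 80, 81, 75, 88, 49, 85, 90]
  86 vs smaller child 80 at index 5, swap → [22, 23, 80, 70, 25, 86, 81, 75, 88, 49, 85, 90]
extract-min #3 returns 22:
  remove root 22; move last element 90 to root → [90, 23, 80, 70, 25, 86, 81, 75, 88, 49, 85]
  90 vs smaller child 23 at index 1, swap → [23, 90, 80, 70, 25, 86, 81, 75, 88, 49, 85]
  90 vs smaller child 25 at index 4, swap → [23, 25, 80, 70, 90, 86, 81, 75, 88, 49, 85]
  90 vs smaller child 49 at index 9, swap → [23, 25, 80, 70, 49, 86, 81, 75, 88, 90, 85]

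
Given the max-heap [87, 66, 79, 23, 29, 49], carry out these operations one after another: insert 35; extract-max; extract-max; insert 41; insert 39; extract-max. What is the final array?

insert 35:
  append 35 at index 6 → [87, 66, 79, 23, 29, 49, 35] (no swap needed)
extract-max → returns 87:
  remove root 87; move last element 35 to root → [35, 66, 79, 23, 29, 49]
  35 vs larger child 79 at index 2, swap → [79, 66, 35, 23, 29, 49]
  35 vs only child 49 at index 5, swap → [79, 66, 49, 23, 29, 35]
extract-max → returns 79:
  remove root 79; move last element 35 to root → [35, 66, 49, 23, 29]
  35 vs larger child 66 at index 1, swap → [66, 35, 49, 23, 29]
insert 41:
  append 41 at index 5 → [66, 35, 49, 23, 29, 41] (no swap needed)
insert 39:
  append 39 at index 6 → [66, 35, 49, 23, 29, 41, 39] (no swap needed)
extract-max → returns 66:
  remove root 66; move last element 39 to root → [39, 35, 49, 23, 29, 41]
  39 vs larger child 49 at index 2, swap → [49, 35, 39, 23, 29, 41]
  39 vs only child 41 at index 5, swap → [49, 35, 41, 23, 29, 39]

[49, 35, 41, 23, 29, 39]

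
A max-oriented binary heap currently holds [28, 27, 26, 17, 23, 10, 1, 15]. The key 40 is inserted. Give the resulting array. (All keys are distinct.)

[40, 28, 26, 27, 23, 10, 1, 15, 17]

append 40 at index 8 → [28, 27, 26, 17, 23, 10, 1, 15, 40]
40 > parent 17 at index 3, swap → [28, 27, 26, 40, 23, 10, 1, 15, 17]
40 > parent 27 at index 1, swap → [28, 40, 26, 27, 23, 10, 1, 15, 17]
40 > parent 28 at index 0, swap → [40, 28, 26, 27, 23, 10, 1, 15, 17]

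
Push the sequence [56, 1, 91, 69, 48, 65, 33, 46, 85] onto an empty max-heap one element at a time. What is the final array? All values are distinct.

[91, 85, 65, 69, 48, 56, 33, 1, 46]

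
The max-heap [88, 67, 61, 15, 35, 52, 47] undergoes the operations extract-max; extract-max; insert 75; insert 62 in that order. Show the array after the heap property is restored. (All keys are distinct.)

extract-max → returns 88:
  remove root 88; move last element 47 to root → [47, 67, 61, 15, 35, 52]
  47 vs larger child 67 at index 1, swap → [67, 47, 61, 15, 35, 52]
extract-max → returns 67:
  remove root 67; move last element 52 to root → [52, 47, 61, 15, 35]
  52 vs larger child 61 at index 2, swap → [61, 47, 52, 15, 35]
insert 75:
  append 75 at index 5 → [61, 47, 52, 15, 35, 75]
  75 > parent 52 at index 2, swap → [61, 47, 75, 15, 35, 52]
  75 > parent 61 at index 0, swap → [75, 47, 61, 15, 35, 52]
insert 62:
  append 62 at index 6 → [75, 47, 61, 15, 35, 52, 62]
  62 > parent 61 at index 2, swap → [75, 47, 62, 15, 35, 52, 61]

[75, 47, 62, 15, 35, 52, 61]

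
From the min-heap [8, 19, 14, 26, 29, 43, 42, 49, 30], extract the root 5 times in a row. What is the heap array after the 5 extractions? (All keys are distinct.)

[30, 42, 43, 49]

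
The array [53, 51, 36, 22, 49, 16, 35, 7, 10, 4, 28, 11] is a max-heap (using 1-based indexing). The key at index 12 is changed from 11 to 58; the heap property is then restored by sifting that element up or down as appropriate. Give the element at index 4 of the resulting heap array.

set index 12 from 11 to 58 → [53, 51, 36, 22, 49, 16, 35, 7, 10, 4, 28, 58]
58 > parent 16 at index 6, swap → [53, 51, 36, 22, 49, 58, 35, 7, 10, 4, 28, 16]
58 > parent 36 at index 3, swap → [53, 51, 58, 22, 49, 36, 35, 7, 10, 4, 28, 16]
58 > parent 53 at index 1, swap → [58, 51, 53, 22, 49, 36, 35, 7, 10, 4, 28, 16]
resulting array: [58, 51, 53, 22, 49, 36, 35, 7, 10, 4, 28, 16]

22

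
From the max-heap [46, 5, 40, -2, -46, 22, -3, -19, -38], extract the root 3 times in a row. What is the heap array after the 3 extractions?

[5, -2, -3, -19, -46, -38]

extract-max #1 returns 46:
  remove root 46; move last element -38 to root → [-38, 5, 40, -2, -46, 22, -3, -19]
  -38 vs larger child 40 at index 2, swap → [40, 5, -38, -2, -46, 22, -3, -19]
  -38 vs larger child 22 at index 5, swap → [40, 5, 22, -2, -46, -38, -3, -19]
extract-max #2 returns 40:
  remove root 40; move last element -19 to root → [-19, 5, 22, -2, -46, -38, -3]
  -19 vs larger child 22 at index 2, swap → [22, 5, -19, -2, -46, -38, -3]
  -19 vs larger child -3 at index 6, swap → [22, 5, -3, -2, -46, -38, -19]
extract-max #3 returns 22:
  remove root 22; move last element -19 to root → [-19, 5, -3, -2, -46, -38]
  -19 vs larger child 5 at index 1, swap → [5, -19, -3, -2, -46, -38]
  -19 vs larger child -2 at index 3, swap → [5, -2, -3, -19, -46, -38]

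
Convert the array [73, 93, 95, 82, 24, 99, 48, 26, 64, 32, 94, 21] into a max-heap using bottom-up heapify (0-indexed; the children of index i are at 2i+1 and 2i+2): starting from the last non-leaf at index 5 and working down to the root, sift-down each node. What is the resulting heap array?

[99, 94, 95, 82, 93, 73, 48, 26, 64, 32, 24, 21]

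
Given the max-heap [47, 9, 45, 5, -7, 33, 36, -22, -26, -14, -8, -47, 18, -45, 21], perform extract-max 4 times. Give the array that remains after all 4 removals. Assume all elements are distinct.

[21, 9, 18, 5, -7, -47, -45, -22, -26, -14, -8]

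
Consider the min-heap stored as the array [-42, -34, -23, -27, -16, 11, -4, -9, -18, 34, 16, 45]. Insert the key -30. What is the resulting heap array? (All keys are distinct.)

append -30 at index 12 → [-42, -34, -23, -27, -16, 11, -4, -9, -18, 34, 16, 45, -30]
-30 < parent 11 at index 5, swap → [-42, -34, -23, -27, -16, -30, -4, -9, -18, 34, 16, 45, 11]
-30 < parent -23 at index 2, swap → [-42, -34, -30, -27, -16, -23, -4, -9, -18, 34, 16, 45, 11]

[-42, -34, -30, -27, -16, -23, -4, -9, -18, 34, 16, 45, 11]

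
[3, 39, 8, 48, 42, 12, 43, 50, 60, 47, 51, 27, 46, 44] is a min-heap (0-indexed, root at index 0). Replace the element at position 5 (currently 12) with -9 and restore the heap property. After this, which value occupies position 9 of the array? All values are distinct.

47

set index 5 from 12 to -9 → [3, 39, 8, 48, 42, -9, 43, 50, 60, 47, 51, 27, 46, 44]
-9 < parent 8 at index 2, swap → [3, 39, -9, 48, 42, 8, 43, 50, 60, 47, 51, 27, 46, 44]
-9 < parent 3 at index 0, swap → [-9, 39, 3, 48, 42, 8, 43, 50, 60, 47, 51, 27, 46, 44]
resulting array: [-9, 39, 3, 48, 42, 8, 43, 50, 60, 47, 51, 27, 46, 44]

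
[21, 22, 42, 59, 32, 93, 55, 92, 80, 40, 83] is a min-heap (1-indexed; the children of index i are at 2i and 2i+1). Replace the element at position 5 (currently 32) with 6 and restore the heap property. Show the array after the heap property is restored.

[6, 21, 42, 59, 22, 93, 55, 92, 80, 40, 83]

set index 5 from 32 to 6 → [21, 22, 42, 59, 6, 93, 55, 92, 80, 40, 83]
6 < parent 22 at index 2, swap → [21, 6, 42, 59, 22, 93, 55, 92, 80, 40, 83]
6 < parent 21 at index 1, swap → [6, 21, 42, 59, 22, 93, 55, 92, 80, 40, 83]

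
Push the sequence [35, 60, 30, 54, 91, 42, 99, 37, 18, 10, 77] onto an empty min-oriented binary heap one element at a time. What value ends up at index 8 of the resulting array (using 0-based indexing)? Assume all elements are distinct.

54

Insert 35:
  append 35 at index 0 → [35] (no swap needed)
Insert 60:
  append 60 at index 1 → [35, 60] (no swap needed)
Insert 30:
  append 30 at index 2 → [35, 60, 30]
  30 < parent 35 at index 0, swap → [30, 60, 35]
Insert 54:
  append 54 at index 3 → [30, 60, 35, 54]
  54 < parent 60 at index 1, swap → [30, 54, 35, 60]
Insert 91:
  append 91 at index 4 → [30, 54, 35, 60, 91] (no swap needed)
Insert 42:
  append 42 at index 5 → [30, 54, 35, 60, 91, 42] (no swap needed)
Insert 99:
  append 99 at index 6 → [30, 54, 35, 60, 91, 42, 99] (no swap needed)
Insert 37:
  append 37 at index 7 → [30, 54, 35, 60, 91, 42, 99, 37]
  37 < parent 60 at index 3, swap → [30, 54, 35, 37, 91, 42, 99, 60]
  37 < parent 54 at index 1, swap → [30, 37, 35, 54, 91, 42, 99, 60]
Insert 18:
  append 18 at index 8 → [30, 37, 35, 54, 91, 42, 99, 60, 18]
  18 < parent 54 at index 3, swap → [30, 37, 35, 18, 91, 42, 99, 60, 54]
  18 < parent 37 at index 1, swap → [30, 18, 35, 37, 91, 42, 99, 60, 54]
  18 < parent 30 at index 0, swap → [18, 30, 35, 37, 91, 42, 99, 60, 54]
Insert 10:
  append 10 at index 9 → [18, 30, 35, 37, 91, 42, 99, 60, 54, 10]
  10 < parent 91 at index 4, swap → [18, 30, 35, 37, 10, 42, 99, 60, 54, 91]
  10 < parent 30 at index 1, swap → [18, 10, 35, 37, 30, 42, 99, 60, 54, 91]
  10 < parent 18 at index 0, swap → [10, 18, 35, 37, 30, 42, 99, 60, 54, 91]
Insert 77:
  append 77 at index 10 → [10, 18, 35, 37, 30, 42, 99, 60, 54, 91, 77] (no swap needed)
resulting array: [10, 18, 35, 37, 30, 42, 99, 60, 54, 91, 77]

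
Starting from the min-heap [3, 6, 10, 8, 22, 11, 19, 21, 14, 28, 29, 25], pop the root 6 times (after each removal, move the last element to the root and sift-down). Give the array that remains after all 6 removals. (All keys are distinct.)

extract-min #1 returns 3:
  remove root 3; move last element 25 to root → [25, 6, 10, 8, 22, 11, 19, 21, 14, 28, 29]
  25 vs smaller child 6 at index 1, swap → [6, 25, 10, 8, 22, 11, 19, 21, 14, 28, 29]
  25 vs smaller child 8 at index 3, swap → [6, 8, 10, 25, 22, 11, 19, 21, 14, 28, 29]
  25 vs smaller child 14 at index 8, swap → [6, 8, 10, 14, 22, 11, 19, 21, 25, 28, 29]
extract-min #2 returns 6:
  remove root 6; move last element 29 to root → [29, 8, 10, 14, 22, 11, 19, 21, 25, 28]
  29 vs smaller child 8 at index 1, swap → [8, 29, 10, 14, 22, 11, 19, 21, 25, 28]
  29 vs smaller child 14 at index 3, swap → [8, 14, 10, 29, 22, 11, 19, 21, 25, 28]
  29 vs smaller child 21 at index 7, swap → [8, 14, 10, 21, 22, 11, 19, 29, 25, 28]
extract-min #3 returns 8:
  remove root 8; move last element 28 to root → [28, 14, 10, 21, 22, 11, 19, 29, 25]
  28 vs smaller child 10 at index 2, swap → [10, 14, 28, 21, 22, 11, 19, 29, 25]
  28 vs smaller child 11 at index 5, swap → [10, 14, 11, 21, 22, 28, 19, 29, 25]
extract-min #4 returns 10:
  remove root 10; move last element 25 to root → [25, 14, 11, 21, 22, 28, 19, 29]
  25 vs smaller child 11 at index 2, swap → [11, 14, 25, 21, 22, 28, 19, 29]
  25 vs smaller child 19 at index 6, swap → [11, 14, 19, 21, 22, 28, 25, 29]
extract-min #5 returns 11:
  remove root 11; move last element 29 to root → [29, 14, 19, 21, 22, 28, 25]
  29 vs smaller child 14 at index 1, swap → [14, 29, 19, 21, 22, 28, 25]
  29 vs smaller child 21 at index 3, swap → [14, 21, 19, 29, 22, 28, 25]
extract-min #6 returns 14:
  remove root 14; move last element 25 to root → [25, 21, 19, 29, 22, 28]
  25 vs smaller child 19 at index 2, swap → [19, 21, 25, 29, 22, 28]

[19, 21, 25, 29, 22, 28]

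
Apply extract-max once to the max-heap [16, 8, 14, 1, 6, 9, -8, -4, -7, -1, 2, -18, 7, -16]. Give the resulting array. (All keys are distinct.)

[14, 8, 9, 1, 6, 7, -8, -4, -7, -1, 2, -18, -16]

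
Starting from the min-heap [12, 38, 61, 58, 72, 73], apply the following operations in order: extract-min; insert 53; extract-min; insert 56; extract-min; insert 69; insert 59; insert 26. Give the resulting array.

[26, 56, 59, 58, 72, 69, 61, 73]

extract-min → returns 12:
  remove root 12; move last element 73 to root → [73, 38, 61, 58, 72]
  73 vs smaller child 38 at index 1, swap → [38, 73, 61, 58, 72]
  73 vs smaller child 58 at index 3, swap → [38, 58, 61, 73, 72]
insert 53:
  append 53 at index 5 → [38, 58, 61, 73, 72, 53]
  53 < parent 61 at index 2, swap → [38, 58, 53, 73, 72, 61]
extract-min → returns 38:
  remove root 38; move last element 61 to root → [61, 58, 53, 73, 72]
  61 vs smaller child 53 at index 2, swap → [53, 58, 61, 73, 72]
insert 56:
  append 56 at index 5 → [53, 58, 61, 73, 72, 56]
  56 < parent 61 at index 2, swap → [53, 58, 56, 73, 72, 61]
extract-min → returns 53:
  remove root 53; move last element 61 to root → [61, 58, 56, 73, 72]
  61 vs smaller child 56 at index 2, swap → [56, 58, 61, 73, 72]
insert 69:
  append 69 at index 5 → [56, 58, 61, 73, 72, 69] (no swap needed)
insert 59:
  append 59 at index 6 → [56, 58, 61, 73, 72, 69, 59]
  59 < parent 61 at index 2, swap → [56, 58, 59, 73, 72, 69, 61]
insert 26:
  append 26 at index 7 → [56, 58, 59, 73, 72, 69, 61, 26]
  26 < parent 73 at index 3, swap → [56, 58, 59, 26, 72, 69, 61, 73]
  26 < parent 58 at index 1, swap → [56, 26, 59, 58, 72, 69, 61, 73]
  26 < parent 56 at index 0, swap → [26, 56, 59, 58, 72, 69, 61, 73]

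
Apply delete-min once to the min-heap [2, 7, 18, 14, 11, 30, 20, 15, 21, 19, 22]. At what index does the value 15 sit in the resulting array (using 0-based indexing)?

7

remove root 2; move last element 22 to root → [22, 7, 18, 14, 11, 30, 20, 15, 21, 19]
22 vs smaller child 7 at index 1, swap → [7, 22, 18, 14, 11, 30, 20, 15, 21, 19]
22 vs smaller child 11 at index 4, swap → [7, 11, 18, 14, 22, 30, 20, 15, 21, 19]
22 vs only child 19 at index 9, swap → [7, 11, 18, 14, 19, 30, 20, 15, 21, 22]
resulting array: [7, 11, 18, 14, 19, 30, 20, 15, 21, 22]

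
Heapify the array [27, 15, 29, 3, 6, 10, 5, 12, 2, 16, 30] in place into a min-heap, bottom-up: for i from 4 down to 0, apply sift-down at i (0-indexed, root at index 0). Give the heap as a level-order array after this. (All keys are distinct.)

sift down from index 4: already satisfies heap property
sift down from index 3:
  3 vs smaller child 2 at index 8, swap → [27, 15, 29, 2, 6, 10, 5, 12, 3, 16, 30]
sift down from index 2:
  29 vs smaller child 5 at index 6, swap → [27, 15, 5, 2, 6, 10, 29, 12, 3, 16, 30]
sift down from index 1:
  15 vs smaller child 2 at index 3, swap → [27, 2, 5, 15, 6, 10, 29, 12, 3, 16, 30]
  15 vs smaller child 3 at index 8, swap → [27, 2, 5, 3, 6, 10, 29, 12, 15, 16, 30]
sift down from index 0:
  27 vs smaller child 2 at index 1, swap → [2, 27, 5, 3, 6, 10, 29, 12, 15, 16, 30]
  27 vs smaller child 3 at index 3, swap → [2, 3, 5, 27, 6, 10, 29, 12, 15, 16, 30]
  27 vs smaller child 12 at index 7, swap → [2, 3, 5, 12, 6, 10, 29, 27, 15, 16, 30]

[2, 3, 5, 12, 6, 10, 29, 27, 15, 16, 30]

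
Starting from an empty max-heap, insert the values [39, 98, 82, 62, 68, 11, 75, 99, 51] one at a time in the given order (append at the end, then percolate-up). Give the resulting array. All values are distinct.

Insert 39:
  append 39 at index 0 → [39] (no swap needed)
Insert 98:
  append 98 at index 1 → [39, 98]
  98 > parent 39 at index 0, swap → [98, 39]
Insert 82:
  append 82 at index 2 → [98, 39, 82] (no swap needed)
Insert 62:
  append 62 at index 3 → [98, 39, 82, 62]
  62 > parent 39 at index 1, swap → [98, 62, 82, 39]
Insert 68:
  append 68 at index 4 → [98, 62, 82, 39, 68]
  68 > parent 62 at index 1, swap → [98, 68, 82, 39, 62]
Insert 11:
  append 11 at index 5 → [98, 68, 82, 39, 62, 11] (no swap needed)
Insert 75:
  append 75 at index 6 → [98, 68, 82, 39, 62, 11, 75] (no swap needed)
Insert 99:
  append 99 at index 7 → [98, 68, 82, 39, 62, 11, 75, 99]
  99 > parent 39 at index 3, swap → [98, 68, 82, 99, 62, 11, 75, 39]
  99 > parent 68 at index 1, swap → [98, 99, 82, 68, 62, 11, 75, 39]
  99 > parent 98 at index 0, swap → [99, 98, 82, 68, 62, 11, 75, 39]
Insert 51:
  append 51 at index 8 → [99, 98, 82, 68, 62, 11, 75, 39, 51] (no swap needed)

[99, 98, 82, 68, 62, 11, 75, 39, 51]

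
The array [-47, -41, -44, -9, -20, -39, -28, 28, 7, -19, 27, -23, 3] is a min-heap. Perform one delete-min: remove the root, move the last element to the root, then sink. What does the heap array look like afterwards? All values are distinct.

[-44, -41, -39, -9, -20, -23, -28, 28, 7, -19, 27, 3]

remove root -47; move last element 3 to root → [3, -41, -44, -9, -20, -39, -28, 28, 7, -19, 27, -23]
3 vs smaller child -44 at index 2, swap → [-44, -41, 3, -9, -20, -39, -28, 28, 7, -19, 27, -23]
3 vs smaller child -39 at index 5, swap → [-44, -41, -39, -9, -20, 3, -28, 28, 7, -19, 27, -23]
3 vs only child -23 at index 11, swap → [-44, -41, -39, -9, -20, -23, -28, 28, 7, -19, 27, 3]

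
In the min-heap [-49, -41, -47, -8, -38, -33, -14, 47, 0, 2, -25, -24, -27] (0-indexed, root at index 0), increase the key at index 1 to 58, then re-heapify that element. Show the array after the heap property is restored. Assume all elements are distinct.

set index 1 from -41 to 58 → [-49, 58, -47, -8, -38, -33, -14, 47, 0, 2, -25, -24, -27]
58 vs smaller child -38 at index 4, swap → [-49, -38, -47, -8, 58, -33, -14, 47, 0, 2, -25, -24, -27]
58 vs smaller child -25 at index 10, swap → [-49, -38, -47, -8, -25, -33, -14, 47, 0, 2, 58, -24, -27]

[-49, -38, -47, -8, -25, -33, -14, 47, 0, 2, 58, -24, -27]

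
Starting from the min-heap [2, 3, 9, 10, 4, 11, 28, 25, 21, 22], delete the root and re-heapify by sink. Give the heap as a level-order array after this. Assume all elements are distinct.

[3, 4, 9, 10, 22, 11, 28, 25, 21]

remove root 2; move last element 22 to root → [22, 3, 9, 10, 4, 11, 28, 25, 21]
22 vs smaller child 3 at index 1, swap → [3, 22, 9, 10, 4, 11, 28, 25, 21]
22 vs smaller child 4 at index 4, swap → [3, 4, 9, 10, 22, 11, 28, 25, 21]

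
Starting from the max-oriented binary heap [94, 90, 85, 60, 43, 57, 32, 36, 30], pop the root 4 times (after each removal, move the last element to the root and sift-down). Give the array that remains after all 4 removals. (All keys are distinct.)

[57, 43, 30, 36, 32]

extract-max #1 returns 94:
  remove root 94; move last element 30 to root → [30, 90, 85, 60, 43, 57, 32, 36]
  30 vs larger child 90 at index 1, swap → [90, 30, 85, 60, 43, 57, 32, 36]
  30 vs larger child 60 at index 3, swap → [90, 60, 85, 30, 43, 57, 32, 36]
  30 vs only child 36 at index 7, swap → [90, 60, 85, 36, 43, 57, 32, 30]
extract-max #2 returns 90:
  remove root 90; move last element 30 to root → [30, 60, 85, 36, 43, 57, 32]
  30 vs larger child 85 at index 2, swap → [85, 60, 30, 36, 43, 57, 32]
  30 vs larger child 57 at index 5, swap → [85, 60, 57, 36, 43, 30, 32]
extract-max #3 returns 85:
  remove root 85; move last element 32 to root → [32, 60, 57, 36, 43, 30]
  32 vs larger child 60 at index 1, swap → [60, 32, 57, 36, 43, 30]
  32 vs larger child 43 at index 4, swap → [60, 43, 57, 36, 32, 30]
extract-max #4 returns 60:
  remove root 60; move last element 30 to root → [30, 43, 57, 36, 32]
  30 vs larger child 57 at index 2, swap → [57, 43, 30, 36, 32]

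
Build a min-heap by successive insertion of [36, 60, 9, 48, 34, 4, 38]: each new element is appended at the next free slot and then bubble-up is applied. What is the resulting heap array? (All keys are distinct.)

[4, 34, 9, 60, 48, 36, 38]

Insert 36:
  append 36 at index 0 → [36] (no swap needed)
Insert 60:
  append 60 at index 1 → [36, 60] (no swap needed)
Insert 9:
  append 9 at index 2 → [36, 60, 9]
  9 < parent 36 at index 0, swap → [9, 60, 36]
Insert 48:
  append 48 at index 3 → [9, 60, 36, 48]
  48 < parent 60 at index 1, swap → [9, 48, 36, 60]
Insert 34:
  append 34 at index 4 → [9, 48, 36, 60, 34]
  34 < parent 48 at index 1, swap → [9, 34, 36, 60, 48]
Insert 4:
  append 4 at index 5 → [9, 34, 36, 60, 48, 4]
  4 < parent 36 at index 2, swap → [9, 34, 4, 60, 48, 36]
  4 < parent 9 at index 0, swap → [4, 34, 9, 60, 48, 36]
Insert 38:
  append 38 at index 6 → [4, 34, 9, 60, 48, 36, 38] (no swap needed)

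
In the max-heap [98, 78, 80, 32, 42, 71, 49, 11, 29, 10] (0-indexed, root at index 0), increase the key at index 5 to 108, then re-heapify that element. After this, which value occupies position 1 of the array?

78

set index 5 from 71 to 108 → [98, 78, 80, 32, 42, 108, 49, 11, 29, 10]
108 > parent 80 at index 2, swap → [98, 78, 108, 32, 42, 80, 49, 11, 29, 10]
108 > parent 98 at index 0, swap → [108, 78, 98, 32, 42, 80, 49, 11, 29, 10]
resulting array: [108, 78, 98, 32, 42, 80, 49, 11, 29, 10]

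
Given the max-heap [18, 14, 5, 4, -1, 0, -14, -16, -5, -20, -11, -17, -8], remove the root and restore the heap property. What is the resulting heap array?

remove root 18; move last element -8 to root → [-8, 14, 5, 4, -1, 0, -14, -16, -5, -20, -11, -17]
-8 vs larger child 14 at index 1, swap → [14, -8, 5, 4, -1, 0, -14, -16, -5, -20, -11, -17]
-8 vs larger child 4 at index 3, swap → [14, 4, 5, -8, -1, 0, -14, -16, -5, -20, -11, -17]
-8 vs larger child -5 at index 8, swap → [14, 4, 5, -5, -1, 0, -14, -16, -8, -20, -11, -17]

[14, 4, 5, -5, -1, 0, -14, -16, -8, -20, -11, -17]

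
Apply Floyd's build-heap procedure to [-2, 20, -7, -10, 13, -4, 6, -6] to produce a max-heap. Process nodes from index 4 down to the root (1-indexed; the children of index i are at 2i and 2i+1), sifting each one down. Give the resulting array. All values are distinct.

[20, 13, 6, -6, -2, -4, -7, -10]

sift down from index 4:
  -10 vs only child -6 at index 8, swap → [-2, 20, -7, -6, 13, -4, 6, -10]
sift down from index 3:
  -7 vs larger child 6 at index 7, swap → [-2, 20, 6, -6, 13, -4, -7, -10]
sift down from index 2: already satisfies heap property
sift down from index 1:
  -2 vs larger child 20 at index 2, swap → [20, -2, 6, -6, 13, -4, -7, -10]
  -2 vs larger child 13 at index 5, swap → [20, 13, 6, -6, -2, -4, -7, -10]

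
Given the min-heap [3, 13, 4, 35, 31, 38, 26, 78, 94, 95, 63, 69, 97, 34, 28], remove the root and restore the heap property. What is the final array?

remove root 3; move last element 28 to root → [28, 13, 4, 35, 31, 38, 26, 78, 94, 95, 63, 69, 97, 34]
28 vs smaller child 4 at index 2, swap → [4, 13, 28, 35, 31, 38, 26, 78, 94, 95, 63, 69, 97, 34]
28 vs smaller child 26 at index 6, swap → [4, 13, 26, 35, 31, 38, 28, 78, 94, 95, 63, 69, 97, 34]

[4, 13, 26, 35, 31, 38, 28, 78, 94, 95, 63, 69, 97, 34]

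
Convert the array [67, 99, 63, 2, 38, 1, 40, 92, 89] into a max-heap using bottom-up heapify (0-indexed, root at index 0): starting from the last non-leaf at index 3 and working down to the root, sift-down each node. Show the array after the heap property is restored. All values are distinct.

[99, 92, 63, 89, 38, 1, 40, 2, 67]

sift down from index 3:
  2 vs larger child 92 at index 7, swap → [67, 99, 63, 92, 38, 1, 40, 2, 89]
sift down from index 2: already satisfies heap property
sift down from index 1: already satisfies heap property
sift down from index 0:
  67 vs larger child 99 at index 1, swap → [99, 67, 63, 92, 38, 1, 40, 2, 89]
  67 vs larger child 92 at index 3, swap → [99, 92, 63, 67, 38, 1, 40, 2, 89]
  67 vs larger child 89 at index 8, swap → [99, 92, 63, 89, 38, 1, 40, 2, 67]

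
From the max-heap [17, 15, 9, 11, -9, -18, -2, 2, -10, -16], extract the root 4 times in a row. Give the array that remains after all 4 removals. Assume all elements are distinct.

[2, -9, -2, -10, -16, -18]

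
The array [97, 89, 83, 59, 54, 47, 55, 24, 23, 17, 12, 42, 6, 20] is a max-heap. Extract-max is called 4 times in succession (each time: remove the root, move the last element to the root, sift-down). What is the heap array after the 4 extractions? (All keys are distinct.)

extract-max #1 returns 97:
  remove root 97; move last element 20 to root → [20, 89, 83, 59, 54, 47, 55, 24, 23, 17, 12, 42, 6]
  20 vs larger child 89 at index 1, swap → [89, 20, 83, 59, 54, 47, 55, 24, 23, 17, 12, 42, 6]
  20 vs larger child 59 at index 3, swap → [89, 59, 83, 20, 54, 47, 55, 24, 23, 17, 12, 42, 6]
  20 vs larger child 24 at index 7, swap → [89, 59, 83, 24, 54, 47, 55, 20, 23, 17, 12, 42, 6]
extract-max #2 returns 89:
  remove root 89; move last element 6 to root → [6, 59, 83, 24, 54, 47, 55, 20, 23, 17, 12, 42]
  6 vs larger child 83 at index 2, swap → [83, 59, 6, 24, 54, 47, 55, 20, 23, 17, 12, 42]
  6 vs larger child 55 at index 6, swap → [83, 59, 55, 24, 54, 47, 6, 20, 23, 17, 12, 42]
extract-max #3 returns 83:
  remove root 83; move last element 42 to root → [42, 59, 55, 24, 54, 47, 6, 20, 23, 17, 12]
  42 vs larger child 59 at index 1, swap → [59, 42, 55, 24, 54, 47, 6, 20, 23, 17, 12]
  42 vs larger child 54 at index 4, swap → [59, 54, 55, 24, 42, 47, 6, 20, 23, 17, 12]
extract-max #4 returns 59:
  remove root 59; move last element 12 to root → [12, 54, 55, 24, 42, 47, 6, 20, 23, 17]
  12 vs larger child 55 at index 2, swap → [55, 54, 12, 24, 42, 47, 6, 20, 23, 17]
  12 vs larger child 47 at index 5, swap → [55, 54, 47, 24, 42, 12, 6, 20, 23, 17]

[55, 54, 47, 24, 42, 12, 6, 20, 23, 17]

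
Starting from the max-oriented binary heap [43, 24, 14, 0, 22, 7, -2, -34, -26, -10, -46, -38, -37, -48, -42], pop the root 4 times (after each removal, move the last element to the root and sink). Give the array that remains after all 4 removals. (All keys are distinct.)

[7, 0, -2, -26, -10, -37, -38, -34, -48, -42, -46]

extract-max #1 returns 43:
  remove root 43; move last element -42 to root → [-42, 24, 14, 0, 22, 7, -2, -34, -26, -10, -46, -38, -37, -48]
  -42 vs larger child 24 at index 1, swap → [24, -42, 14, 0, 22, 7, -2, -34, -26, -10, -46, -38, -37, -48]
  -42 vs larger child 22 at index 4, swap → [24, 22, 14, 0, -42, 7, -2, -34, -26, -10, -46, -38, -37, -48]
  -42 vs larger child -10 at index 9, swap → [24, 22, 14, 0, -10, 7, -2, -34, -26, -42, -46, -38, -37, -48]
extract-max #2 returns 24:
  remove root 24; move last element -48 to root → [-48, 22, 14, 0, -10, 7, -2, -34, -26, -42, -46, -38, -37]
  -48 vs larger child 22 at index 1, swap → [22, -48, 14, 0, -10, 7, -2, -34, -26, -42, -46, -38, -37]
  -48 vs larger child 0 at index 3, swap → [22, 0, 14, -48, -10, 7, -2, -34, -26, -42, -46, -38, -37]
  -48 vs larger child -26 at index 8, swap → [22, 0, 14, -26, -10, 7, -2, -34, -48, -42, -46, -38, -37]
extract-max #3 returns 22:
  remove root 22; move last element -37 to root → [-37, 0, 14, -26, -10, 7, -2, -34, -48, -42, -46, -38]
  -37 vs larger child 14 at index 2, swap → [14, 0, -37, -26, -10, 7, -2, -34, -48, -42, -46, -38]
  -37 vs larger child 7 at index 5, swap → [14, 0, 7, -26, -10, -37, -2, -34, -48, -42, -46, -38]
extract-max #4 returns 14:
  remove root 14; move last element -38 to root → [-38, 0, 7, -26, -10, -37, -2, -34, -48, -42, -46]
  -38 vs larger child 7 at index 2, swap → [7, 0, -38, -26, -10, -37, -2, -34, -48, -42, -46]
  -38 vs larger child -2 at index 6, swap → [7, 0, -2, -26, -10, -37, -38, -34, -48, -42, -46]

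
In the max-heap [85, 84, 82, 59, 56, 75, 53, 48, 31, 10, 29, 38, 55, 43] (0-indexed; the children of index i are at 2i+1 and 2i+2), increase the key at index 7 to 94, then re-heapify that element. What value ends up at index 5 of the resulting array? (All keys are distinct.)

75

set index 7 from 48 to 94 → [85, 84, 82, 59, 56, 75, 53, 94, 31, 10, 29, 38, 55, 43]
94 > parent 59 at index 3, swap → [85, 84, 82, 94, 56, 75, 53, 59, 31, 10, 29, 38, 55, 43]
94 > parent 84 at index 1, swap → [85, 94, 82, 84, 56, 75, 53, 59, 31, 10, 29, 38, 55, 43]
94 > parent 85 at index 0, swap → [94, 85, 82, 84, 56, 75, 53, 59, 31, 10, 29, 38, 55, 43]
resulting array: [94, 85, 82, 84, 56, 75, 53, 59, 31, 10, 29, 38, 55, 43]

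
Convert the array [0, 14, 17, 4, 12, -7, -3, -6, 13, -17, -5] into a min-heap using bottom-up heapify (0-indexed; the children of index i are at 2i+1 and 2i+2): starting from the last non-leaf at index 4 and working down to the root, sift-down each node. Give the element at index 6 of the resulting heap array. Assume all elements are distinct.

-3

sift down from index 4:
  12 vs smaller child -17 at index 9, swap → [0, 14, 17, 4, -17, -7, -3, -6, 13, 12, -5]
sift down from index 3:
  4 vs smaller child -6 at index 7, swap → [0, 14, 17, -6, -17, -7, -3, 4, 13, 12, -5]
sift down from index 2:
  17 vs smaller child -7 at index 5, swap → [0, 14, -7, -6, -17, 17, -3, 4, 13, 12, -5]
sift down from index 1:
  14 vs smaller child -17 at index 4, swap → [0, -17, -7, -6, 14, 17, -3, 4, 13, 12, -5]
  14 vs smaller child -5 at index 10, swap → [0, -17, -7, -6, -5, 17, -3, 4, 13, 12, 14]
sift down from index 0:
  0 vs smaller child -17 at index 1, swap → [-17, 0, -7, -6, -5, 17, -3, 4, 13, 12, 14]
  0 vs smaller child -6 at index 3, swap → [-17, -6, -7, 0, -5, 17, -3, 4, 13, 12, 14]
resulting array: [-17, -6, -7, 0, -5, 17, -3, 4, 13, 12, 14]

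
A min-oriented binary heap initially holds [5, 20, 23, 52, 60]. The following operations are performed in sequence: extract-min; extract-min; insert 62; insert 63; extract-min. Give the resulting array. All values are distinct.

extract-min → returns 5:
  remove root 5; move last element 60 to root → [60, 20, 23, 52]
  60 vs smaller child 20 at index 1, swap → [20, 60, 23, 52]
  60 vs only child 52 at index 3, swap → [20, 52, 23, 60]
extract-min → returns 20:
  remove root 20; move last element 60 to root → [60, 52, 23]
  60 vs smaller child 23 at index 2, swap → [23, 52, 60]
insert 62:
  append 62 at index 3 → [23, 52, 60, 62] (no swap needed)
insert 63:
  append 63 at index 4 → [23, 52, 60, 62, 63] (no swap needed)
extract-min → returns 23:
  remove root 23; move last element 63 to root → [63, 52, 60, 62]
  63 vs smaller child 52 at index 1, swap → [52, 63, 60, 62]
  63 vs only child 62 at index 3, swap → [52, 62, 60, 63]

[52, 62, 60, 63]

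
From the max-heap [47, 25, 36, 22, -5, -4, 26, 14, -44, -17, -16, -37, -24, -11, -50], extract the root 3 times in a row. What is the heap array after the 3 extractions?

extract-max #1 returns 47:
  remove root 47; move last element -50 to root → [-50, 25, 36, 22, -5, -4, 26, 14, -44, -17, -16, -37, -24, -11]
  -50 vs larger child 36 at index 2, swap → [36, 25, -50, 22, -5, -4, 26, 14, -44, -17, -16, -37, -24, -11]
  -50 vs larger child 26 at index 6, swap → [36, 25, 26, 22, -5, -4, -50, 14, -44, -17, -16, -37, -24, -11]
  -50 vs only child -11 at index 13, swap → [36, 25, 26, 22, -5, -4, -11, 14, -44, -17, -16, -37, -24, -50]
extract-max #2 returns 36:
  remove root 36; move last element -50 to root → [-50, 25, 26, 22, -5, -4, -11, 14, -44, -17, -16, -37, -24]
  -50 vs larger child 26 at index 2, swap → [26, 25, -50, 22, -5, -4, -11, 14, -44, -17, -16, -37, -24]
  -50 vs larger child -4 at index 5, swap → [26, 25, -4, 22, -5, -50, -11, 14, -44, -17, -16, -37, -24]
  -50 vs larger child -24 at index 12, swap → [26, 25, -4, 22, -5, -24, -11, 14, -44, -17, -16, -37, -50]
extract-max #3 returns 26:
  remove root 26; move last element -50 to root → [-50, 25, -4, 22, -5, -24, -11, 14, -44, -17, -16, -37]
  -50 vs larger child 25 at index 1, swap → [25, -50, -4, 22, -5, -24, -11, 14, -44, -17, -16, -37]
  -50 vs larger child 22 at index 3, swap → [25, 22, -4, -50, -5, -24, -11, 14, -44, -17, -16, -37]
  -50 vs larger child 14 at index 7, swap → [25, 22, -4, 14, -5, -24, -11, -50, -44, -17, -16, -37]

[25, 22, -4, 14, -5, -24, -11, -50, -44, -17, -16, -37]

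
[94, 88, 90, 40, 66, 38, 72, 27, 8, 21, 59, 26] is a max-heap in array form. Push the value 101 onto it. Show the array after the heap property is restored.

[101, 88, 94, 40, 66, 90, 72, 27, 8, 21, 59, 26, 38]

append 101 at index 12 → [94, 88, 90, 40, 66, 38, 72, 27, 8, 21, 59, 26, 101]
101 > parent 38 at index 5, swap → [94, 88, 90, 40, 66, 101, 72, 27, 8, 21, 59, 26, 38]
101 > parent 90 at index 2, swap → [94, 88, 101, 40, 66, 90, 72, 27, 8, 21, 59, 26, 38]
101 > parent 94 at index 0, swap → [101, 88, 94, 40, 66, 90, 72, 27, 8, 21, 59, 26, 38]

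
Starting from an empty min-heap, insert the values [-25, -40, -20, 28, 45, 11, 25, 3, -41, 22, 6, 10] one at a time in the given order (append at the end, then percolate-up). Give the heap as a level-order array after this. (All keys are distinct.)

[-41, -40, -20, -25, 6, 10, 25, 28, 3, 45, 22, 11]

Insert -25:
  append -25 at index 0 → [-25] (no swap needed)
Insert -40:
  append -40 at index 1 → [-25, -40]
  -40 < parent -25 at index 0, swap → [-40, -25]
Insert -20:
  append -20 at index 2 → [-40, -25, -20] (no swap needed)
Insert 28:
  append 28 at index 3 → [-40, -25, -20, 28] (no swap needed)
Insert 45:
  append 45 at index 4 → [-40, -25, -20, 28, 45] (no swap needed)
Insert 11:
  append 11 at index 5 → [-40, -25, -20, 28, 45, 11] (no swap needed)
Insert 25:
  append 25 at index 6 → [-40, -25, -20, 28, 45, 11, 25] (no swap needed)
Insert 3:
  append 3 at index 7 → [-40, -25, -20, 28, 45, 11, 25, 3]
  3 < parent 28 at index 3, swap → [-40, -25, -20, 3, 45, 11, 25, 28]
Insert -41:
  append -41 at index 8 → [-40, -25, -20, 3, 45, 11, 25, 28, -41]
  -41 < parent 3 at index 3, swap → [-40, -25, -20, -41, 45, 11, 25, 28, 3]
  -41 < parent -25 at index 1, swap → [-40, -41, -20, -25, 45, 11, 25, 28, 3]
  -41 < parent -40 at index 0, swap → [-41, -40, -20, -25, 45, 11, 25, 28, 3]
Insert 22:
  append 22 at index 9 → [-41, -40, -20, -25, 45, 11, 25, 28, 3, 22]
  22 < parent 45 at index 4, swap → [-41, -40, -20, -25, 22, 11, 25, 28, 3, 45]
Insert 6:
  append 6 at index 10 → [-41, -40, -20, -25, 22, 11, 25, 28, 3, 45, 6]
  6 < parent 22 at index 4, swap → [-41, -40, -20, -25, 6, 11, 25, 28, 3, 45, 22]
Insert 10:
  append 10 at index 11 → [-41, -40, -20, -25, 6, 11, 25, 28, 3, 45, 22, 10]
  10 < parent 11 at index 5, swap → [-41, -40, -20, -25, 6, 10, 25, 28, 3, 45, 22, 11]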